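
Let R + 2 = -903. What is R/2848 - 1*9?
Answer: -26537/2848 ≈ -9.3178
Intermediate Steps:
R = -905 (R = -2 - 903 = -905)
R/2848 - 1*9 = -905/2848 - 1*9 = -905*1/2848 - 9 = -905/2848 - 9 = -26537/2848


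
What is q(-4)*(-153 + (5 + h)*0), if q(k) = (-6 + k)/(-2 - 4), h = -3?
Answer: -255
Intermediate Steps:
q(k) = 1 - k/6 (q(k) = (-6 + k)/(-6) = (-6 + k)*(-1/6) = 1 - k/6)
q(-4)*(-153 + (5 + h)*0) = (1 - 1/6*(-4))*(-153 + (5 - 3)*0) = (1 + 2/3)*(-153 + 2*0) = 5*(-153 + 0)/3 = (5/3)*(-153) = -255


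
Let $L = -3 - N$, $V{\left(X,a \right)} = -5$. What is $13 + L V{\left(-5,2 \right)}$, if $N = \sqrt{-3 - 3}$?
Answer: $28 + 5 i \sqrt{6} \approx 28.0 + 12.247 i$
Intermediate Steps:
$N = i \sqrt{6}$ ($N = \sqrt{-6} = i \sqrt{6} \approx 2.4495 i$)
$L = -3 - i \sqrt{6} \approx -3.0 - 2.4495 i$
$13 + L V{\left(-5,2 \right)} = 13 + \left(-3 - i \sqrt{6}\right) \left(-5\right) = 13 + \left(15 + 5 i \sqrt{6}\right) = 28 + 5 i \sqrt{6}$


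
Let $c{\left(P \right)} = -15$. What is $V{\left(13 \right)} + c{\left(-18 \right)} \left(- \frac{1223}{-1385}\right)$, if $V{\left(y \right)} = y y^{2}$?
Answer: $\frac{604900}{277} \approx 2183.8$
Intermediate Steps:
$V{\left(y \right)} = y^{3}$
$V{\left(13 \right)} + c{\left(-18 \right)} \left(- \frac{1223}{-1385}\right) = 13^{3} - 15 \left(- \frac{1223}{-1385}\right) = 2197 - 15 \left(\left(-1223\right) \left(- \frac{1}{1385}\right)\right) = 2197 - \frac{3669}{277} = \frac{604900}{277}$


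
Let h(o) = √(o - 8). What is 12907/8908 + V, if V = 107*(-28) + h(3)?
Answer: -26675461/8908 + I*√5 ≈ -2994.6 + 2.2361*I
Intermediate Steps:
h(o) = √(-8 + o)
V = -2996 + I*√5 (V = 107*(-28) + √(-8 + 3) = -2996 + √(-5) = -2996 + I*√5 ≈ -2996.0 + 2.2361*I)
12907/8908 + V = 12907/8908 + (-2996 + I*√5) = -26675461/8908 + I*√5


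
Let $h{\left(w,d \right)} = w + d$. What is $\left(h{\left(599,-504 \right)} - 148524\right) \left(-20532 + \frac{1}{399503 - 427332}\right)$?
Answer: $\frac{84810108469441}{27829} \approx 3.0475 \cdot 10^{9}$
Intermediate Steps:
$h{\left(w,d \right)} = d + w$
$\left(h{\left(599,-504 \right)} - 148524\right) \left(-20532 + \frac{1}{399503 - 427332}\right) = \left(\left(-504 + 599\right) - 148524\right) \left(-20532 + \frac{1}{399503 - 427332}\right) = \left(95 - 148524\right) \left(-20532 + \frac{1}{-27829}\right) = - 148429 \left(-20532 - \frac{1}{27829}\right) = \left(-148429\right) \left(- \frac{571385029}{27829}\right) = \frac{84810108469441}{27829}$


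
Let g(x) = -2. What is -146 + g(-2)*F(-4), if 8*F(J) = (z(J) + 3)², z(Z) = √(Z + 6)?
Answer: -595/4 - 3*√2/2 ≈ -150.87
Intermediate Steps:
z(Z) = √(6 + Z)
F(J) = (3 + √(6 + J))²/8 (F(J) = (√(6 + J) + 3)²/8 = (3 + √(6 + J))²/8)
-146 + g(-2)*F(-4) = -146 - (3 + √(6 - 4))²/4 = -146 - (3 + √2)²/4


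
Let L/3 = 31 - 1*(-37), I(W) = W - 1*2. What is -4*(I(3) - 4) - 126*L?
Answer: -25692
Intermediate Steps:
I(W) = -2 + W (I(W) = W - 2 = -2 + W)
L = 204 (L = 3*(31 - 1*(-37)) = 3*(31 + 37) = 3*68 = 204)
-4*(I(3) - 4) - 126*L = -4*((-2 + 3) - 4) - 126*204 = -4*(1 - 4) - 25704 = -4*(-3) - 25704 = 12 - 25704 = -25692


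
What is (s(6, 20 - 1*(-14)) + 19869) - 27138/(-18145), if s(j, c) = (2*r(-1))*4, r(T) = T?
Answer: 360404983/18145 ≈ 19863.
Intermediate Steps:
s(j, c) = -8 (s(j, c) = (2*(-1))*4 = -2*4 = -8)
(s(6, 20 - 1*(-14)) + 19869) - 27138/(-18145) = (-8 + 19869) - 27138/(-18145) = 19861 - 27138*(-1/18145) = 19861 + 27138/18145 = 360404983/18145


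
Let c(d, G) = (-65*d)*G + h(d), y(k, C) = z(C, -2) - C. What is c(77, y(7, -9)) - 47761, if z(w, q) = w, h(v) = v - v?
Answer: -47761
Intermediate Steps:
h(v) = 0
y(k, C) = 0 (y(k, C) = C - C = 0)
c(d, G) = -65*G*d (c(d, G) = (-65*d)*G + 0 = -65*G*d + 0 = -65*G*d)
c(77, y(7, -9)) - 47761 = -65*0*77 - 47761 = 0 - 47761 = -47761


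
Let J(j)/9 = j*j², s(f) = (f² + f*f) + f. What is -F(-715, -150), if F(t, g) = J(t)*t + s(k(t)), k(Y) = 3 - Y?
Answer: -2352160037391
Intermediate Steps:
s(f) = f + 2*f² (s(f) = (f² + f²) + f = 2*f² + f = f + 2*f²)
J(j) = 9*j³ (J(j) = 9*(j*j²) = 9*j³)
F(t, g) = 9*t⁴ + (3 - t)*(7 - 2*t) (F(t, g) = (9*t³)*t + (3 - t)*(1 + 2*(3 - t)) = 9*t⁴ + (3 - t)*(1 + (6 - 2*t)) = 9*t⁴ + (3 - t)*(7 - 2*t))
-F(-715, -150) = -(9*(-715)⁴ + (-7 + 2*(-715))*(-3 - 715)) = -(9*261351000625 + (-7 - 1430)*(-718)) = -(2352159005625 - 1437*(-718)) = -(2352159005625 + 1031766) = -1*2352160037391 = -2352160037391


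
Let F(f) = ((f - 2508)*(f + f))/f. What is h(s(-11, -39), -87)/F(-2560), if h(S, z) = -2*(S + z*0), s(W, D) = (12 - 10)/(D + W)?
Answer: -1/126700 ≈ -7.8927e-6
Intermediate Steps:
s(W, D) = 2/(D + W)
h(S, z) = -2*S (h(S, z) = -2*(S + 0) = -2*S)
F(f) = -5016 + 2*f (F(f) = ((-2508 + f)*(2*f))/f = (2*f*(-2508 + f))/f = -5016 + 2*f)
h(s(-11, -39), -87)/F(-2560) = (-4/(-39 - 11))/(-5016 + 2*(-2560)) = (-4/(-50))/(-5016 - 5120) = -4*(-1)/50/(-10136) = -2*(-1/25)*(-1/10136) = (2/25)*(-1/10136) = -1/126700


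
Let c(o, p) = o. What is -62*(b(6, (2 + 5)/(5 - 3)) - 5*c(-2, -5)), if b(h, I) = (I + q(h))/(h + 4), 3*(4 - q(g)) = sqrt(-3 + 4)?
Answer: -19933/30 ≈ -664.43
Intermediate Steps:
q(g) = 11/3 (q(g) = 4 - sqrt(-3 + 4)/3 = 4 - sqrt(1)/3 = 4 - 1/3*1 = 4 - 1/3 = 11/3)
b(h, I) = (11/3 + I)/(4 + h) (b(h, I) = (I + 11/3)/(h + 4) = (11/3 + I)/(4 + h))
-62*(b(6, (2 + 5)/(5 - 3)) - 5*c(-2, -5)) = -62*((11/3 + (2 + 5)/(5 - 3))/(4 + 6) - 5*(-2)) = -62*((11/3 + 7/2)/10 + 10) = -62*((1/10)*(43/6) + 10) = -62*(43/60 + 10) = -62*643/60 = -19933/30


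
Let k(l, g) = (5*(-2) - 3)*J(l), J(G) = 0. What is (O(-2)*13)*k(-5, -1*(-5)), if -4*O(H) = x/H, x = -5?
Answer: 0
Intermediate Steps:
O(H) = 5/(4*H) (O(H) = -(-5)/(4*H) = 5/(4*H))
k(l, g) = 0 (k(l, g) = (5*(-2) - 3)*0 = (-10 - 3)*0 = -13*0 = 0)
(O(-2)*13)*k(-5, -1*(-5)) = (((5/4)/(-2))*13)*0 = (((5/4)*(-½))*13)*0 = -5/8*13*0 = -65/8*0 = 0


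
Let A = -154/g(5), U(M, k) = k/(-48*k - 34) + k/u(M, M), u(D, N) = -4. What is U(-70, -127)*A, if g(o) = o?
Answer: -4231513/4330 ≈ -977.25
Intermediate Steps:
U(M, k) = -k/4 + k/(-34 - 48*k) (U(M, k) = k/(-48*k - 34) + k/(-4) = k/(-34 - 48*k) + k*(-¼) = k/(-34 - 48*k) - k/4 = -k/4 + k/(-34 - 48*k))
A = -154/5 ≈ -30.800
U(-70, -127)*A = -1*(-127)*(19 + 24*(-127))/(68 + 96*(-127))*(-154/5) = -1*(-127)*(19 - 3048)/(68 - 12192)*(-154/5) = -1*(-127)*(-3029)/(-12124)*(-154/5) = -1*(-127)*(-1/12124)*(-3029)*(-154/5) = (384683/12124)*(-154/5) = -4231513/4330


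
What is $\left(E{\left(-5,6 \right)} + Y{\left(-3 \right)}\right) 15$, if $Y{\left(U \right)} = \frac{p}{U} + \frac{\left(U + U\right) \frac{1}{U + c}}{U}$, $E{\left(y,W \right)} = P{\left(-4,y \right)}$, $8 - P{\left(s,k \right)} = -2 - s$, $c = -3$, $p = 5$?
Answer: $60$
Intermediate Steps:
$P{\left(s,k \right)} = 10 + s$ ($P{\left(s,k \right)} = 8 - \left(-2 - s\right) = 8 + \left(2 + s\right) = 10 + s$)
$E{\left(y,W \right)} = 6$ ($E{\left(y,W \right)} = 10 - 4 = 6$)
$Y{\left(U \right)} = \frac{2}{-3 + U} + \frac{5}{U}$ ($Y{\left(U \right)} = \frac{5}{U} + \frac{\left(U + U\right) \frac{1}{U - 3}}{U} = \frac{5}{U} + \frac{2 U \frac{1}{-3 + U}}{U} = \frac{5}{U} + \frac{2}{-3 + U} = \frac{2}{-3 + U} + \frac{5}{U}$)
$\left(E{\left(-5,6 \right)} + Y{\left(-3 \right)}\right) 15 = \left(6 + \frac{-15 + 7 \left(-3\right)}{\left(-3\right) \left(-3 - 3\right)}\right) 15 = \left(6 - \frac{-15 - 21}{3 \left(-6\right)}\right) 15 = \left(6 - \left(- \frac{1}{18}\right) \left(-36\right)\right) 15 = \left(6 - 2\right) 15 = 4 \cdot 15 = 60$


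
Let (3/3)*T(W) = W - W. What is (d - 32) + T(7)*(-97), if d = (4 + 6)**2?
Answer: 68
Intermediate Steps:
d = 100 (d = 10**2 = 100)
T(W) = 0 (T(W) = W - W = 0)
(d - 32) + T(7)*(-97) = (100 - 32) + 0*(-97) = 68 + 0 = 68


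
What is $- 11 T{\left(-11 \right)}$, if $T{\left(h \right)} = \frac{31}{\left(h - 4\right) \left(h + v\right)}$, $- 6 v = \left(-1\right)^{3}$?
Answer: $- \frac{682}{325} \approx -2.0985$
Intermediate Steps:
$v = \frac{1}{6}$ ($v = - \frac{\left(-1\right)^{3}}{6} = \left(- \frac{1}{6}\right) \left(-1\right) = \frac{1}{6} \approx 0.16667$)
$T{\left(h \right)} = \frac{31}{\left(-4 + h\right) \left(\frac{1}{6} + h\right)}$ ($T{\left(h \right)} = \frac{31}{\left(h - 4\right) \left(h + \frac{1}{6}\right)} = \frac{31}{\left(-4 + h\right) \left(\frac{1}{6} + h\right)}$)
$- 11 T{\left(-11 \right)} = - 11 \frac{186}{-4 - -253 + 6 \left(-11\right)^{2}} = - 11 \frac{186}{-4 + 253 + 6 \cdot 121} = - 11 \frac{186}{-4 + 253 + 726} = - 11 \cdot \frac{186}{975} = - 11 \cdot 186 \cdot \frac{1}{975} = \left(-11\right) \frac{62}{325} = - \frac{682}{325}$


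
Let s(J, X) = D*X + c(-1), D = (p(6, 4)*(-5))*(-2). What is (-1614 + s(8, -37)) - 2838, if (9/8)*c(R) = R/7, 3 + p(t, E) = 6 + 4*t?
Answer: -909854/63 ≈ -14442.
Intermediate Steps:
p(t, E) = 3 + 4*t (p(t, E) = -3 + (6 + 4*t) = 3 + 4*t)
D = 270 (D = ((3 + 4*6)*(-5))*(-2) = ((3 + 24)*(-5))*(-2) = (27*(-5))*(-2) = -135*(-2) = 270)
c(R) = 8*R/63 (c(R) = 8*(R/7)/9 = 8*R/63)
s(J, X) = -8/63 + 270*X (s(J, X) = 270*X + (8/63)*(-1) = 270*X - 8/63 = -8/63 + 270*X)
(-1614 + s(8, -37)) - 2838 = (-1614 + (-8/63 + 270*(-37))) - 2838 = (-1614 + (-8/63 - 9990)) - 2838 = (-1614 - 629378/63) - 2838 = -731060/63 - 2838 = -909854/63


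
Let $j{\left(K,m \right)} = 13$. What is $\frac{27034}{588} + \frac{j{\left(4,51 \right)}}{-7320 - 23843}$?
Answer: $\frac{60175207}{1308846} \approx 45.976$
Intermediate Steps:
$\frac{27034}{588} + \frac{j{\left(4,51 \right)}}{-7320 - 23843} = \frac{27034}{588} + \frac{13}{-7320 - 23843} = 27034 \cdot \frac{1}{588} + \frac{13}{-31163} = \frac{1931}{42} + 13 \left(- \frac{1}{31163}\right) = \frac{1931}{42} - \frac{13}{31163} = \frac{60175207}{1308846}$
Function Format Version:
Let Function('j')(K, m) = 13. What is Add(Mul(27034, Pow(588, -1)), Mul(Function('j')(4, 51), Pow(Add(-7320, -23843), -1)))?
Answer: Rational(60175207, 1308846) ≈ 45.976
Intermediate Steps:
Add(Mul(27034, Pow(588, -1)), Mul(Function('j')(4, 51), Pow(Add(-7320, -23843), -1))) = Add(Mul(27034, Pow(588, -1)), Mul(13, Pow(Add(-7320, -23843), -1))) = Add(Mul(27034, Rational(1, 588)), Mul(13, Pow(-31163, -1))) = Add(Rational(1931, 42), Mul(13, Rational(-1, 31163))) = Add(Rational(1931, 42), Rational(-13, 31163)) = Rational(60175207, 1308846)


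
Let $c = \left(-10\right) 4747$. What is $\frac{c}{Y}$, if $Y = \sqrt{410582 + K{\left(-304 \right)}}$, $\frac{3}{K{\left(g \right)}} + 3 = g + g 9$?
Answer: $- \frac{47470 \sqrt{3801927312989}}{1249401023} \approx -74.083$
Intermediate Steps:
$K{\left(g \right)} = \frac{3}{-3 + 10 g}$ ($K{\left(g \right)} = \frac{3}{-3 + \left(g + g 9\right)} = \frac{3}{-3 + \left(g + 9 g\right)} = \frac{3}{-3 + 10 g}$)
$c = -47470$
$Y = \frac{\sqrt{3801927312989}}{3043}$ ($Y = \sqrt{410582 + \frac{3}{-3 + 10 \left(-304\right)}} = \sqrt{410582 + \frac{3}{-3 - 3040}} = \sqrt{410582 + \frac{3}{-3043}} = \sqrt{410582 + 3 \left(- \frac{1}{3043}\right)} = \sqrt{410582 - \frac{3}{3043}} = \sqrt{\frac{1249401023}{3043}} = \frac{\sqrt{3801927312989}}{3043} \approx 640.77$)
$\frac{c}{Y} = - \frac{47470}{\frac{1}{3043} \sqrt{3801927312989}} = - 47470 \frac{\sqrt{3801927312989}}{1249401023} = - \frac{47470 \sqrt{3801927312989}}{1249401023}$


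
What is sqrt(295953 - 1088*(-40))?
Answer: sqrt(339473) ≈ 582.64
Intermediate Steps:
sqrt(295953 - 1088*(-40)) = sqrt(295953 + 43520) = sqrt(339473)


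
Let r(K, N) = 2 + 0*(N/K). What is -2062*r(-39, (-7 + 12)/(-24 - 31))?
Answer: -4124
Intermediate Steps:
r(K, N) = 2 (r(K, N) = 2 + 0 = 2)
-2062*r(-39, (-7 + 12)/(-24 - 31)) = -2062*2 = -4124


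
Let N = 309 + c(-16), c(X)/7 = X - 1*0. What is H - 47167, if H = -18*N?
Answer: -50713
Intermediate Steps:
c(X) = 7*X (c(X) = 7*(X - 1*0) = 7*(X + 0) = 7*X)
N = 197 (N = 309 + 7*(-16) = 309 - 112 = 197)
H = -3546 (H = -18*197 = -3546)
H - 47167 = -3546 - 47167 = -50713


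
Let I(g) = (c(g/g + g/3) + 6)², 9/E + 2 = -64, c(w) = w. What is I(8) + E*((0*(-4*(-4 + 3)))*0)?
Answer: 841/9 ≈ 93.444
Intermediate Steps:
E = -3/22 (E = 9/(-2 - 64) = 9/(-66) = 9*(-1/66) = -3/22 ≈ -0.13636)
I(g) = (7 + g/3)² (I(g) = ((g/g + g/3) + 6)² = ((1 + g*(⅓)) + 6)² = ((1 + g/3) + 6)² = (7 + g/3)²)
I(8) + E*((0*(-4*(-4 + 3)))*0) = (21 + 8)²/9 - 3*0*(-4*(-4 + 3))*0/22 = (⅑)*29² - 3*0*(-4*(-1))*0/22 = (⅑)*841 - 3*0*4*0/22 = 841/9 - 0*0 = 841/9 - 3/22*0 = 841/9 + 0 = 841/9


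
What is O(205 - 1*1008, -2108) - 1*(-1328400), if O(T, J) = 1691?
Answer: 1330091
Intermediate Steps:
O(205 - 1*1008, -2108) - 1*(-1328400) = 1691 - 1*(-1328400) = 1691 + 1328400 = 1330091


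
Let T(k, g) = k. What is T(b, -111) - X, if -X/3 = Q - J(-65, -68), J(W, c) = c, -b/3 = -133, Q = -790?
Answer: -1767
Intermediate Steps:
b = 399 (b = -3*(-133) = 399)
X = 2166 (X = -3*(-790 - 1*(-68)) = -3*(-790 + 68) = -3*(-722) = 2166)
T(b, -111) - X = 399 - 1*2166 = 399 - 2166 = -1767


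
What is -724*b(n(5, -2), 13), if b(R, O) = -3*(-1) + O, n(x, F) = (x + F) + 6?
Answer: -11584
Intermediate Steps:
n(x, F) = 6 + F + x (n(x, F) = (F + x) + 6 = 6 + F + x)
b(R, O) = 3 + O
-724*b(n(5, -2), 13) = -724*(3 + 13) = -724*16 = -11584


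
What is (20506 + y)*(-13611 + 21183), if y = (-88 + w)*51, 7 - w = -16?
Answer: 130170252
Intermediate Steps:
w = 23 (w = 7 - 1*(-16) = 7 + 16 = 23)
y = -3315 (y = (-88 + 23)*51 = -65*51 = -3315)
(20506 + y)*(-13611 + 21183) = (20506 - 3315)*(-13611 + 21183) = 17191*7572 = 130170252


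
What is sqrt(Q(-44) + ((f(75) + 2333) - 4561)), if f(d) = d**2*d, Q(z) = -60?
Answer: 7*sqrt(8563) ≈ 647.76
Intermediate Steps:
f(d) = d**3
sqrt(Q(-44) + ((f(75) + 2333) - 4561)) = sqrt(-60 + ((75**3 + 2333) - 4561)) = sqrt(-60 + ((421875 + 2333) - 4561)) = sqrt(-60 + (424208 - 4561)) = sqrt(-60 + 419647) = sqrt(419587) = 7*sqrt(8563)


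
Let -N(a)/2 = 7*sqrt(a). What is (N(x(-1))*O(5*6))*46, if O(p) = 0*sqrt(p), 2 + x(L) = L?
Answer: 0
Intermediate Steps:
x(L) = -2 + L
O(p) = 0
N(a) = -14*sqrt(a)
(N(x(-1))*O(5*6))*46 = (-14*sqrt(-2 - 1)*0)*46 = (-14*I*sqrt(3)*0)*46 = 0*46 = 0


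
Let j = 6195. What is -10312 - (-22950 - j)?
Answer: 18833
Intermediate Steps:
-10312 - (-22950 - j) = -10312 - (-22950 - 1*6195) = -10312 - (-22950 - 6195) = -10312 - 1*(-29145) = -10312 + 29145 = 18833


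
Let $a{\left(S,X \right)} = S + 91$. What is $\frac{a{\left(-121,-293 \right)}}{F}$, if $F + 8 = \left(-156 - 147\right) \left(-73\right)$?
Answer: $- \frac{30}{22111} \approx -0.0013568$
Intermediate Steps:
$a{\left(S,X \right)} = 91 + S$
$F = 22111$ ($F = -8 + \left(-156 - 147\right) \left(-73\right) = -8 - -22119 = -8 + 22119 = 22111$)
$\frac{a{\left(-121,-293 \right)}}{F} = \frac{91 - 121}{22111} = \left(-30\right) \frac{1}{22111} = - \frac{30}{22111}$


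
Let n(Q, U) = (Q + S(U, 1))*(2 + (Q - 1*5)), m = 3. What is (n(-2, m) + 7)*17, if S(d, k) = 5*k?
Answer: -136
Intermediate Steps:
n(Q, U) = (-3 + Q)*(5 + Q) (n(Q, U) = (Q + 5*1)*(2 + (Q - 1*5)) = (Q + 5)*(2 + (Q - 5)) = (5 + Q)*(2 + (-5 + Q)) = (5 + Q)*(-3 + Q) = (-3 + Q)*(5 + Q))
(n(-2, m) + 7)*17 = ((-15 + (-2)² + 2*(-2)) + 7)*17 = ((-15 + 4 - 4) + 7)*17 = (-15 + 7)*17 = -8*17 = -136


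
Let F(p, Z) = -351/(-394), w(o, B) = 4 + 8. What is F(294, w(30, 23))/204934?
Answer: 351/80743996 ≈ 4.3471e-6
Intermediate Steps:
w(o, B) = 12
F(p, Z) = 351/394 (F(p, Z) = -351*(-1/394) = 351/394)
F(294, w(30, 23))/204934 = (351/394)/204934 = (351/394)*(1/204934) = 351/80743996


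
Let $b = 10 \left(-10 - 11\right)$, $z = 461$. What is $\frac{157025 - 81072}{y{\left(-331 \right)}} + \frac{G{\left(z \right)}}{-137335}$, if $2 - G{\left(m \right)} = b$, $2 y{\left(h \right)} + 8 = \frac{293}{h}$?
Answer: $- \frac{6905326102302}{403902235} \approx -17097.0$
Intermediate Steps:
$y{\left(h \right)} = -4 + \frac{293}{2 h}$ ($y{\left(h \right)} = -4 + \frac{293 \frac{1}{h}}{2} = -4 + \frac{293}{2 h}$)
$b = -210$ ($b = 10 \left(-21\right) = -210$)
$G{\left(m \right)} = 212$ ($G{\left(m \right)} = 2 - -210 = 2 + 210 = 212$)
$\frac{157025 - 81072}{y{\left(-331 \right)}} + \frac{G{\left(z \right)}}{-137335} = \frac{157025 - 81072}{-4 + \frac{293}{2 \left(-331\right)}} + \frac{212}{-137335} = \frac{75953}{-4 + \frac{293}{2} \left(- \frac{1}{331}\right)} + 212 \left(- \frac{1}{137335}\right) = \frac{75953}{-4 - \frac{293}{662}} - \frac{212}{137335} = \frac{75953}{- \frac{2941}{662}} - \frac{212}{137335} = 75953 \left(- \frac{662}{2941}\right) - \frac{212}{137335} = - \frac{50280886}{2941} - \frac{212}{137335} = - \frac{6905326102302}{403902235}$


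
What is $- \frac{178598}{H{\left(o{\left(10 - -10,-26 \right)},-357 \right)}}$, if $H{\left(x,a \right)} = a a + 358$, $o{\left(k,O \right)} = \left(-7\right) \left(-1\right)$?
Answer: $- \frac{178598}{127807} \approx -1.3974$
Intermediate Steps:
$o{\left(k,O \right)} = 7$
$H{\left(x,a \right)} = 358 + a^{2}$ ($H{\left(x,a \right)} = a^{2} + 358 = 358 + a^{2}$)
$- \frac{178598}{H{\left(o{\left(10 - -10,-26 \right)},-357 \right)}} = - \frac{178598}{358 + \left(-357\right)^{2}} = - \frac{178598}{358 + 127449} = - \frac{178598}{127807}$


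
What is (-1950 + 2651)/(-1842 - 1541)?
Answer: -701/3383 ≈ -0.20721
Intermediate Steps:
(-1950 + 2651)/(-1842 - 1541) = 701/(-3383) = 701*(-1/3383) = -701/3383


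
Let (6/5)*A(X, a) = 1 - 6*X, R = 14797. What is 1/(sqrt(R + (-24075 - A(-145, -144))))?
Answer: -I*sqrt(360138)/60023 ≈ -0.0099981*I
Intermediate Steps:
A(X, a) = 5/6 - 5*X (A(X, a) = 5*(1 - 6*X)/6 = 5/6 - 5*X)
1/(sqrt(R + (-24075 - A(-145, -144)))) = 1/(sqrt(14797 + (-24075 - (5/6 - 5*(-145))))) = 1/(sqrt(14797 + (-24075 - (5/6 + 725)))) = 1/(sqrt(14797 + (-24075 - 1*4355/6))) = 1/(sqrt(14797 + (-24075 - 4355/6))) = 1/(sqrt(14797 - 148805/6)) = 1/(sqrt(-60023/6)) = 1/(I*sqrt(360138)/6) = -I*sqrt(360138)/60023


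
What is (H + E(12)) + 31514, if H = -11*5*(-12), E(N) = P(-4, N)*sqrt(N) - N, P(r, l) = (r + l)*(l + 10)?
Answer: 32162 + 352*sqrt(3) ≈ 32772.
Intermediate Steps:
P(r, l) = (10 + l)*(l + r) (P(r, l) = (l + r)*(10 + l) = (10 + l)*(l + r))
E(N) = -N + sqrt(N)*(-40 + N**2 + 6*N) (E(N) = (N**2 + 10*N + 10*(-4) + N*(-4))*sqrt(N) - N = (N**2 + 10*N - 40 - 4*N)*sqrt(N) - N = (-40 + N**2 + 6*N)*sqrt(N) - N = sqrt(N)*(-40 + N**2 + 6*N) - N = -N + sqrt(N)*(-40 + N**2 + 6*N))
H = 660 (H = -55*(-12) = 660)
(H + E(12)) + 31514 = (660 + (-1*12 + sqrt(12)*(-40 + 12**2 + 6*12))) + 31514 = (660 + (-12 + (2*sqrt(3))*(-40 + 144 + 72))) + 31514 = (660 + (-12 + (2*sqrt(3))*176)) + 31514 = (660 + (-12 + 352*sqrt(3))) + 31514 = (648 + 352*sqrt(3)) + 31514 = 32162 + 352*sqrt(3)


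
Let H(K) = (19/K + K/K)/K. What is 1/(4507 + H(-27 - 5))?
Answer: 1024/4615155 ≈ 0.00022188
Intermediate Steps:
H(K) = (1 + 19/K)/K (H(K) = (19/K + 1)/K = (1 + 19/K)/K)
1/(4507 + H(-27 - 5)) = 1/(4507 + (19 + (-27 - 5))/(-27 - 5)**2) = 1/(4507 + (19 - 32)/(-32)**2) = 1/(4507 + (1/1024)*(-13)) = 1/(4507 - 13/1024) = 1/(4615155/1024) = 1024/4615155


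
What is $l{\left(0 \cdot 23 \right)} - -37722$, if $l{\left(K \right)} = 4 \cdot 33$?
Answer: $37854$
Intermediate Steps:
$l{\left(K \right)} = 132$
$l{\left(0 \cdot 23 \right)} - -37722 = 132 - -37722 = 132 + 37722 = 37854$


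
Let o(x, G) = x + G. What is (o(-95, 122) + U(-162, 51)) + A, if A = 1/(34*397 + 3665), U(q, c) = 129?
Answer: 2677429/17163 ≈ 156.00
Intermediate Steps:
o(x, G) = G + x
A = 1/17163 (A = 1/(13498 + 3665) = 1/17163 ≈ 5.8265e-5)
(o(-95, 122) + U(-162, 51)) + A = ((122 - 95) + 129) + 1/17163 = (27 + 129) + 1/17163 = 156 + 1/17163 = 2677429/17163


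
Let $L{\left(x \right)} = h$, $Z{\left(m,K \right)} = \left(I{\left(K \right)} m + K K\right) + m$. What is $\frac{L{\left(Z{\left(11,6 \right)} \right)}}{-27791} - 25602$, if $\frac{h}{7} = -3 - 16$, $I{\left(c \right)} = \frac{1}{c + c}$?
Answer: $- \frac{711505049}{27791} \approx -25602.0$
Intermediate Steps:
$I{\left(c \right)} = \frac{1}{2 c}$
$Z{\left(m,K \right)} = m + K^{2} + \frac{m}{2 K}$ ($Z{\left(m,K \right)} = \left(\frac{1}{2 K} m + K K\right) + m = \left(\frac{m}{2 K} + K^{2}\right) + m = \left(K^{2} + \frac{m}{2 K}\right) + m = m + K^{2} + \frac{m}{2 K}$)
$h = -133$ ($h = 7 \left(-3 - 16\right) = 7 \left(-19\right) = -133$)
$L{\left(x \right)} = -133$
$\frac{L{\left(Z{\left(11,6 \right)} \right)}}{-27791} - 25602 = - \frac{133}{-27791} - 25602 = \left(-133\right) \left(- \frac{1}{27791}\right) - 25602 = \frac{133}{27791} - 25602 = - \frac{711505049}{27791}$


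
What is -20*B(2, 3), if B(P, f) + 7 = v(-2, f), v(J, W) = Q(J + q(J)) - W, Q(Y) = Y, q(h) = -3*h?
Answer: 120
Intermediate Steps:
v(J, W) = -W - 2*J (v(J, W) = (J - 3*J) - W = -2*J - W = -W - 2*J)
B(P, f) = -3 - f (B(P, f) = -7 + (-f - 2*(-2)) = -7 + (-f + 4) = -7 + (4 - f) = -3 - f)
-20*B(2, 3) = -20*(-3 - 1*3) = -20*(-3 - 3) = -20*(-6) = 120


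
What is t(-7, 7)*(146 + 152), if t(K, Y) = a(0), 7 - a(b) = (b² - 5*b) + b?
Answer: 2086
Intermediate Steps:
a(b) = 7 - b² + 4*b (a(b) = 7 - ((b² - 5*b) + b) = 7 - (b² - 4*b) = 7 + (-b² + 4*b) = 7 - b² + 4*b)
t(K, Y) = 7 (t(K, Y) = 7 - 1*0² + 4*0 = 7 - 1*0 + 0 = 7 + 0 + 0 = 7)
t(-7, 7)*(146 + 152) = 7*(146 + 152) = 7*298 = 2086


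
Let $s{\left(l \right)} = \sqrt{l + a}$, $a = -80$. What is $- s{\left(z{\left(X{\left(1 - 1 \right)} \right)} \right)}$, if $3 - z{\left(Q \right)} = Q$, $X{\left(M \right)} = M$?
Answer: $- i \sqrt{77} \approx - 8.775 i$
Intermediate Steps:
$z{\left(Q \right)} = 3 - Q$
$s{\left(l \right)} = \sqrt{-80 + l}$ ($s{\left(l \right)} = \sqrt{l - 80} = \sqrt{-80 + l}$)
$- s{\left(z{\left(X{\left(1 - 1 \right)} \right)} \right)} = - \sqrt{-80 + \left(3 - \left(1 - 1\right)\right)} = - \sqrt{-80 + \left(3 - 0\right)} = - \sqrt{-80 + \left(3 + 0\right)} = - \sqrt{-80 + 3} = - \sqrt{-77} = - i \sqrt{77}$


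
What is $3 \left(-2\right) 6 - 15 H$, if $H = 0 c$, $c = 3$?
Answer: $-36$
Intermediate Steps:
$H = 0$ ($H = 0 \cdot 3 = 0$)
$3 \left(-2\right) 6 - 15 H = 3 \left(-2\right) 6 - 0 = \left(-6\right) 6 + 0 = -36 + 0 = -36$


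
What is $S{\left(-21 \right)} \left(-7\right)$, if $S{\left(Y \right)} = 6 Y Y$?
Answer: $-18522$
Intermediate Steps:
$S{\left(Y \right)} = 6 Y^{2}$
$S{\left(-21 \right)} \left(-7\right) = 6 \left(-21\right)^{2} \left(-7\right) = 6 \cdot 441 \left(-7\right) = 2646 \left(-7\right) = -18522$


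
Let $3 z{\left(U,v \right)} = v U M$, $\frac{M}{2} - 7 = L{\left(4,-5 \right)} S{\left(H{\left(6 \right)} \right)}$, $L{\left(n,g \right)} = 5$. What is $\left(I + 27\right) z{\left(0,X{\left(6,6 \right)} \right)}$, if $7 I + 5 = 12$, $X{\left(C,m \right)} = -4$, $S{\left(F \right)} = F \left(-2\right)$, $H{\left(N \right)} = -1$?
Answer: $0$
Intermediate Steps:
$S{\left(F \right)} = - 2 F$
$M = 34$ ($M = 14 + 2 \cdot 5 \left(\left(-2\right) \left(-1\right)\right) = 14 + 2 \cdot 5 \cdot 2 = 14 + 2 \cdot 10 = 14 + 20 = 34$)
$I = 1$ ($I = - \frac{5}{7} + \frac{1}{7} \cdot 12 = - \frac{5}{7} + \frac{12}{7} = 1$)
$z{\left(U,v \right)} = \frac{34 U v}{3}$ ($z{\left(U,v \right)} = \frac{v U 34}{3} = \frac{U v 34}{3} = \frac{34 U v}{3}$)
$\left(I + 27\right) z{\left(0,X{\left(6,6 \right)} \right)} = \left(1 + 27\right) \frac{34}{3} \cdot 0 \left(-4\right) = 28 \cdot 0 = 0$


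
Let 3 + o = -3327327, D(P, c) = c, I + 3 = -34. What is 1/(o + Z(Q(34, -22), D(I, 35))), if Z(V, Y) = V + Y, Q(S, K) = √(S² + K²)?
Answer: -665459/2214178403077 - 2*√410/11070892015385 ≈ -3.0055e-7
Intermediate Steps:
I = -37 (I = -3 - 34 = -37)
Q(S, K) = √(K² + S²)
o = -3327330 (o = -3 - 3327327 = -3327330)
1/(o + Z(Q(34, -22), D(I, 35))) = 1/(-3327330 + (√((-22)² + 34²) + 35)) = 1/(-3327330 + (√(484 + 1156) + 35)) = 1/(-3327330 + (√1640 + 35)) = 1/(-3327330 + (2*√410 + 35)) = 1/(-3327330 + (35 + 2*√410)) = 1/(-3327295 + 2*√410)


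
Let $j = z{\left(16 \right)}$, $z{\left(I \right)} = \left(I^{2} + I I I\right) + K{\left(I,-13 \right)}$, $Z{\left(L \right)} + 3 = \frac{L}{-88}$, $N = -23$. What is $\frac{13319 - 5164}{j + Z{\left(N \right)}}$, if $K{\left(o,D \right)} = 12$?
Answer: $\frac{717640}{383791} \approx 1.8699$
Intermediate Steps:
$Z{\left(L \right)} = -3 - \frac{L}{88}$ ($Z{\left(L \right)} = -3 + \frac{L}{-88} = -3 + L \left(- \frac{1}{88}\right) = -3 - \frac{L}{88}$)
$z{\left(I \right)} = 12 + I^{2} + I^{3}$ ($z{\left(I \right)} = \left(I^{2} + I I I\right) + 12 = \left(I^{2} + I^{2} I\right) + 12 = \left(I^{2} + I^{3}\right) + 12 = 12 + I^{2} + I^{3}$)
$j = 4364$ ($j = 12 + 16^{2} + 16^{3} = 12 + 256 + 4096 = 4364$)
$\frac{13319 - 5164}{j + Z{\left(N \right)}} = \frac{13319 - 5164}{4364 - \frac{241}{88}} = \frac{8155}{4364 + \left(-3 + \frac{23}{88}\right)} = \frac{8155}{4364 - \frac{241}{88}} = \frac{8155}{\frac{383791}{88}} = 8155 \cdot \frac{88}{383791} = \frac{717640}{383791}$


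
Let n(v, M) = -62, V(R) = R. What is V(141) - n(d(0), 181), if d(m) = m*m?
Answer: 203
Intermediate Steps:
d(m) = m²
V(141) - n(d(0), 181) = 141 - 1*(-62) = 141 + 62 = 203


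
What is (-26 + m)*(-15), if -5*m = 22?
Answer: 456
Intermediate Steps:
m = -22/5 (m = -⅕*22 = -22/5 ≈ -4.4000)
(-26 + m)*(-15) = (-26 - 22/5)*(-15) = -152/5*(-15) = 456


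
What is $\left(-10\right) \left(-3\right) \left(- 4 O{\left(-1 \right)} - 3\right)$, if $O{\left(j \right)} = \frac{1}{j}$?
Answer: $30$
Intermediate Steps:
$\left(-10\right) \left(-3\right) \left(- 4 O{\left(-1 \right)} - 3\right) = \left(-10\right) \left(-3\right) \left(- \frac{4}{-1} - 3\right) = 30 \left(\left(-4\right) \left(-1\right) - 3\right) = 30 \left(4 - 3\right) = 30 \cdot 1 = 30$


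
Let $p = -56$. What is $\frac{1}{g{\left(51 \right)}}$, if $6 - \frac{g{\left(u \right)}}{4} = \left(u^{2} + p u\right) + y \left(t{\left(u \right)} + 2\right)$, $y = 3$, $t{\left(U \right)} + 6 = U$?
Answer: $\frac{1}{480} \approx 0.0020833$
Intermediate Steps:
$t{\left(U \right)} = -6 + U$
$g{\left(u \right)} = 72 - 4 u^{2} + 212 u$ ($g{\left(u \right)} = 24 - 4 \left(\left(u^{2} - 56 u\right) + 3 \left(\left(-6 + u\right) + 2\right)\right) = 24 - 4 \left(\left(u^{2} - 56 u\right) + 3 \left(-4 + u\right)\right) = 24 - 4 \left(\left(u^{2} - 56 u\right) + \left(-12 + 3 u\right)\right) = 24 - 4 \left(-12 + u^{2} - 53 u\right) = 24 + \left(48 - 4 u^{2} + 212 u\right) = 72 - 4 u^{2} + 212 u$)
$\frac{1}{g{\left(51 \right)}} = \frac{1}{72 - 4 \cdot 51^{2} + 212 \cdot 51} = \frac{1}{72 - 10404 + 10812} = \frac{1}{480}$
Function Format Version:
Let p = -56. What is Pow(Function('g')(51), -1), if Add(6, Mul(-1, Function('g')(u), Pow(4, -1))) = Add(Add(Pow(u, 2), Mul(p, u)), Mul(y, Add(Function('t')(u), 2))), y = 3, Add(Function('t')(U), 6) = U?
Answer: Rational(1, 480) ≈ 0.0020833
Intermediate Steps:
Function('t')(U) = Add(-6, U)
Function('g')(u) = Add(72, Mul(-4, Pow(u, 2)), Mul(212, u)) (Function('g')(u) = Add(24, Mul(-4, Add(Add(Pow(u, 2), Mul(-56, u)), Mul(3, Add(Add(-6, u), 2))))) = Add(24, Mul(-4, Add(Add(Pow(u, 2), Mul(-56, u)), Mul(3, Add(-4, u))))) = Add(24, Mul(-4, Add(Add(Pow(u, 2), Mul(-56, u)), Add(-12, Mul(3, u))))) = Add(24, Mul(-4, Add(-12, Pow(u, 2), Mul(-53, u)))) = Add(24, Add(48, Mul(-4, Pow(u, 2)), Mul(212, u))) = Add(72, Mul(-4, Pow(u, 2)), Mul(212, u)))
Pow(Function('g')(51), -1) = Pow(Add(72, Mul(-4, Pow(51, 2)), Mul(212, 51)), -1) = Pow(Add(72, Mul(-4, 2601), 10812), -1) = Pow(Add(72, -10404, 10812), -1) = Pow(480, -1) = Rational(1, 480)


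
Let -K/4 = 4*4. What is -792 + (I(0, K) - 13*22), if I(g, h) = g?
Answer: -1078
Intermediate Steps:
K = -64 (K = -16*4 = -4*16 = -64)
-792 + (I(0, K) - 13*22) = -792 + (0 - 13*22) = -792 + (0 - 286) = -792 - 286 = -1078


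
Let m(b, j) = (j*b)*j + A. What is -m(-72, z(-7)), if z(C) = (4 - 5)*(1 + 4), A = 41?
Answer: 1759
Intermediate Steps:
z(C) = -5 (z(C) = -1*5 = -5)
m(b, j) = 41 + b*j**2 (m(b, j) = (j*b)*j + 41 = (b*j)*j + 41 = b*j**2 + 41 = 41 + b*j**2)
-m(-72, z(-7)) = -(41 - 72*(-5)**2) = -(41 - 72*25) = -(41 - 1800) = -1*(-1759) = 1759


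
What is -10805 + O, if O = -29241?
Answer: -40046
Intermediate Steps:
-10805 + O = -10805 - 29241 = -40046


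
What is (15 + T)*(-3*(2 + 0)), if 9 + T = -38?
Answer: 192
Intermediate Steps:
T = -47 (T = -9 - 38 = -47)
(15 + T)*(-3*(2 + 0)) = (15 - 47)*(-3*(2 + 0)) = -(-96)*2 = -32*(-6) = 192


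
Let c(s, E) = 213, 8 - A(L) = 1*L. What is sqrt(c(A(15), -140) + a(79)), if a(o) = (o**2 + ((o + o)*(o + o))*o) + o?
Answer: sqrt(1978689) ≈ 1406.7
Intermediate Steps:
A(L) = 8 - L
a(o) = o + o**2 + 4*o**3 (a(o) = (o**2 + ((2*o)*(2*o))*o) + o = (o**2 + (4*o**2)*o) + o = (o**2 + 4*o**3) + o = o + o**2 + 4*o**3)
sqrt(c(A(15), -140) + a(79)) = sqrt(213 + 79*(1 + 79 + 4*79**2)) = sqrt(213 + 79*(1 + 79 + 4*6241)) = sqrt(213 + 79*(1 + 79 + 24964)) = sqrt(213 + 79*25044) = sqrt(213 + 1978476) = sqrt(1978689)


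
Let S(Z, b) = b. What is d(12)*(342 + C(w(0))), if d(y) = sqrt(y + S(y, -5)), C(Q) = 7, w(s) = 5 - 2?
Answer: 349*sqrt(7) ≈ 923.37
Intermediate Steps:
w(s) = 3
d(y) = sqrt(-5 + y) (d(y) = sqrt(y - 5) = sqrt(-5 + y))
d(12)*(342 + C(w(0))) = sqrt(-5 + 12)*(342 + 7) = sqrt(7)*349 = 349*sqrt(7)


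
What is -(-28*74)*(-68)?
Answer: -140896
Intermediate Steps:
-(-28*74)*(-68) = -(-2072)*(-68) = -1*140896 = -140896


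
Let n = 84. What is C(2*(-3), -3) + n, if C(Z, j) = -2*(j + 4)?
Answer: 82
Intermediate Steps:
C(Z, j) = -8 - 2*j (C(Z, j) = -2*(4 + j) = -8 - 2*j)
C(2*(-3), -3) + n = (-8 - 2*(-3)) + 84 = (-8 + 6) + 84 = -2 + 84 = 82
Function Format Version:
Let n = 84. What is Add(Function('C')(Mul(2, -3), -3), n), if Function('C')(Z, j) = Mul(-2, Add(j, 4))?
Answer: 82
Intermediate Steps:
Function('C')(Z, j) = Add(-8, Mul(-2, j)) (Function('C')(Z, j) = Mul(-2, Add(4, j)) = Add(-8, Mul(-2, j)))
Add(Function('C')(Mul(2, -3), -3), n) = Add(Add(-8, Mul(-2, -3)), 84) = Add(Add(-8, 6), 84) = Add(-2, 84) = 82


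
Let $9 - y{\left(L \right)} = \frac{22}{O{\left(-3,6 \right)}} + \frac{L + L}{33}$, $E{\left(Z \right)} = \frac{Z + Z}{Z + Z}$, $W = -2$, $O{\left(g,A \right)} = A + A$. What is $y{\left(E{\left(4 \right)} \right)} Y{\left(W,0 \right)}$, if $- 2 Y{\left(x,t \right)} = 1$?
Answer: $- \frac{469}{132} \approx -3.553$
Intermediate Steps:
$O{\left(g,A \right)} = 2 A$
$E{\left(Z \right)} = 1$ ($E{\left(Z \right)} = \frac{2 Z}{2 Z} = 2 Z \frac{1}{2 Z} = 1$)
$Y{\left(x,t \right)} = - \frac{1}{2}$ ($Y{\left(x,t \right)} = \left(- \frac{1}{2}\right) 1 = - \frac{1}{2}$)
$y{\left(L \right)} = \frac{43}{6} - \frac{2 L}{33}$ ($y{\left(L \right)} = 9 - \left(\frac{22}{2 \cdot 6} + \frac{L + L}{33}\right) = 9 - \left(\frac{22}{12} + 2 L \frac{1}{33}\right) = 9 - \left(22 \cdot \frac{1}{12} + \frac{2 L}{33}\right) = 9 - \left(\frac{11}{6} + \frac{2 L}{33}\right) = \frac{43}{6} - \frac{2 L}{33}$)
$y{\left(E{\left(4 \right)} \right)} Y{\left(W,0 \right)} = \left(\frac{43}{6} - \frac{2}{33}\right) \left(- \frac{1}{2}\right) = \frac{469}{66} \left(- \frac{1}{2}\right) = - \frac{469}{132}$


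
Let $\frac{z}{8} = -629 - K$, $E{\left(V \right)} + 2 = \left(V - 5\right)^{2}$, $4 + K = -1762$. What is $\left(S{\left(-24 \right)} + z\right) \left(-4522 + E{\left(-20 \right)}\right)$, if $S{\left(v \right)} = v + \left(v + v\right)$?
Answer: $-35184576$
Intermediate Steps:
$S{\left(v \right)} = 3 v$ ($S{\left(v \right)} = v + 2 v = 3 v$)
$K = -1766$ ($K = -4 - 1762 = -1766$)
$E{\left(V \right)} = -2 + \left(-5 + V\right)^{2}$ ($E{\left(V \right)} = -2 + \left(V - 5\right)^{2} = -2 + \left(-5 + V\right)^{2}$)
$z = 9096$ ($z = 8 \left(-629 - -1766\right) = 8 \left(-629 + 1766\right) = 8 \cdot 1137 = 9096$)
$\left(S{\left(-24 \right)} + z\right) \left(-4522 + E{\left(-20 \right)}\right) = \left(3 \left(-24\right) + 9096\right) \left(-4522 - \left(2 - \left(-5 - 20\right)^{2}\right)\right) = \left(-72 + 9096\right) \left(-4522 - \left(2 - \left(-25\right)^{2}\right)\right) = 9024 \left(-4522 + \left(-2 + 625\right)\right) = 9024 \left(-4522 + 623\right) = 9024 \left(-3899\right) = -35184576$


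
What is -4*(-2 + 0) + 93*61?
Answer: 5681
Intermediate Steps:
-4*(-2 + 0) + 93*61 = -4*(-2) + 5673 = 8 + 5673 = 5681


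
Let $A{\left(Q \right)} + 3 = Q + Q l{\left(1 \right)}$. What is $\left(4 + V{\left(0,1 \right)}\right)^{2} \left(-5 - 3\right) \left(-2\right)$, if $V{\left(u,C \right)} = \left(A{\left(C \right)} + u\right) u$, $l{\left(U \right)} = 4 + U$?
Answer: $256$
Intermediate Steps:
$A{\left(Q \right)} = -3 + 6 Q$ ($A{\left(Q \right)} = -3 + \left(Q + Q \left(4 + 1\right)\right) = -3 + \left(Q + Q 5\right) = -3 + \left(Q + 5 Q\right) = -3 + 6 Q$)
$V{\left(u,C \right)} = u \left(-3 + u + 6 C\right)$ ($V{\left(u,C \right)} = \left(\left(-3 + 6 C\right) + u\right) u = \left(-3 + u + 6 C\right) u = u \left(-3 + u + 6 C\right)$)
$\left(4 + V{\left(0,1 \right)}\right)^{2} \left(-5 - 3\right) \left(-2\right) = \left(4 + 0 \left(-3 + 0 + 6 \cdot 1\right)\right)^{2} \left(-5 - 3\right) \left(-2\right) = \left(4 + 0 \left(-3 + 0 + 6\right)\right)^{2} \left(\left(-8\right) \left(-2\right)\right) = \left(4 + 0 \cdot 3\right)^{2} \cdot 16 = \left(4 + 0\right)^{2} \cdot 16 = 4^{2} \cdot 16 = 16 \cdot 16 = 256$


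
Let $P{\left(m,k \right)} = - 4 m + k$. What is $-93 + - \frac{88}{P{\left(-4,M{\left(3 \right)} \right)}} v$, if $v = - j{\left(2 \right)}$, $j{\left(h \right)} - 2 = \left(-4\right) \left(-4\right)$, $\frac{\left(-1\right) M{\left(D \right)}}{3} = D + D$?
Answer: $-885$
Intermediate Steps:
$M{\left(D \right)} = - 6 D$ ($M{\left(D \right)} = - 3 \left(D + D\right) = - 3 \cdot 2 D = - 6 D$)
$j{\left(h \right)} = 18$ ($j{\left(h \right)} = 2 - -16 = 2 + 16 = 18$)
$P{\left(m,k \right)} = k - 4 m$
$v = -18$ ($v = \left(-1\right) 18 = -18$)
$-93 + - \frac{88}{P{\left(-4,M{\left(3 \right)} \right)}} v = -93 + - \frac{88}{\left(-6\right) 3 - -16} \left(-18\right) = -93 + - \frac{88}{-18 + 16} \left(-18\right) = -93 + - \frac{88}{-2} \left(-18\right) = -93 + \left(-88\right) \left(- \frac{1}{2}\right) \left(-18\right) = -93 + 44 \left(-18\right) = -93 - 792 = -885$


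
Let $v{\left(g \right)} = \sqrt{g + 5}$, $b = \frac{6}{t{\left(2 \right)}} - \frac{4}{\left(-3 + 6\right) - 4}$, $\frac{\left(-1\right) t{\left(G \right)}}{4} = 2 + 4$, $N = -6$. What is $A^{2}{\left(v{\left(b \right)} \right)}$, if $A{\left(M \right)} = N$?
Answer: $36$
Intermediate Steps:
$t{\left(G \right)} = -24$ ($t{\left(G \right)} = - 4 \left(2 + 4\right) = \left(-4\right) 6 = -24$)
$b = \frac{15}{4}$ ($b = \frac{6}{-24} - \frac{4}{\left(-3 + 6\right) - 4} = 6 \left(- \frac{1}{24}\right) - \frac{4}{3 - 4} = - \frac{1}{4} - \frac{4}{-1} = - \frac{1}{4} - -4 = - \frac{1}{4} + 4 = \frac{15}{4} \approx 3.75$)
$v{\left(g \right)} = \sqrt{5 + g}$
$A{\left(M \right)} = -6$
$A^{2}{\left(v{\left(b \right)} \right)} = \left(-6\right)^{2} = 36$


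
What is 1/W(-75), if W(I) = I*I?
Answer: 1/5625 ≈ 0.00017778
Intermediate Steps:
W(I) = I²
1/W(-75) = 1/((-75)²) = 1/5625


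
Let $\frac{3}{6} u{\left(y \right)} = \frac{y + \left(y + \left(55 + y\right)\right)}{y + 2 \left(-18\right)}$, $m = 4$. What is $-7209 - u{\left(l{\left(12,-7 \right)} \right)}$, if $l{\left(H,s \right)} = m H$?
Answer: $- \frac{43453}{6} \approx -7242.2$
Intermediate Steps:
$l{\left(H,s \right)} = 4 H$
$u{\left(y \right)} = \frac{2 \left(55 + 3 y\right)}{-36 + y}$ ($u{\left(y \right)} = 2 \frac{y + \left(y + \left(55 + y\right)\right)}{y + 2 \left(-18\right)} = 2 \frac{y + \left(55 + 2 y\right)}{y - 36} = 2 \frac{55 + 3 y}{-36 + y} = \frac{2 \left(55 + 3 y\right)}{-36 + y}$)
$-7209 - u{\left(l{\left(12,-7 \right)} \right)} = -7209 - \frac{2 \left(55 + 3 \cdot 4 \cdot 12\right)}{-36 + 4 \cdot 12} = -7209 - \frac{2 \left(55 + 3 \cdot 48\right)}{-36 + 48} = -7209 - \frac{2 \left(55 + 144\right)}{12} = -7209 - 2 \cdot \frac{1}{12} \cdot 199 = -7209 - \frac{199}{6} = - \frac{43453}{6}$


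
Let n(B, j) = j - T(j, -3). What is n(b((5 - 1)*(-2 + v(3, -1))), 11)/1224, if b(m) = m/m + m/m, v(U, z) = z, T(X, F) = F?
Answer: 7/612 ≈ 0.011438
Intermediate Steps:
b(m) = 2 (b(m) = 1 + 1 = 2)
n(B, j) = 3 + j (n(B, j) = j - 1*(-3) = j + 3 = 3 + j)
n(b((5 - 1)*(-2 + v(3, -1))), 11)/1224 = (3 + 11)/1224 = (1/1224)*14 = 7/612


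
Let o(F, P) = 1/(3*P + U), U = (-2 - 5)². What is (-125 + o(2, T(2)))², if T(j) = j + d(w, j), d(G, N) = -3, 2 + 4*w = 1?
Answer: 33051001/2116 ≈ 15620.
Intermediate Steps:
w = -¼ (w = -½ + (¼)*1 = -½ + ¼ = -¼ ≈ -0.25000)
U = 49 (U = (-7)² = 49)
T(j) = -3 + j (T(j) = j - 3 = -3 + j)
o(F, P) = 1/(49 + 3*P) (o(F, P) = 1/(3*P + 49) = 1/(49 + 3*P))
(-125 + o(2, T(2)))² = (-125 + 1/(49 + 3*(-3 + 2)))² = (-125 + 1/(49 + 3*(-1)))² = (-125 + 1/(49 - 3))² = (-125 + 1/46)² = (-5749/46)² = 33051001/2116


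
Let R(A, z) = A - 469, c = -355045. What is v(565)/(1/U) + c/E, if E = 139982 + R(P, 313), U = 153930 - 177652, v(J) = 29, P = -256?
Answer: -95800537111/139257 ≈ -6.8794e+5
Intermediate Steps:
U = -23722
R(A, z) = -469 + A
E = 139257 (E = 139982 + (-469 - 256) = 139982 - 725 = 139257)
v(565)/(1/U) + c/E = 29/(1/(-23722)) - 355045/139257 = 29/(-1/23722) - 355045*1/139257 = 29*(-23722) - 355045/139257 = -687938 - 355045/139257 = -95800537111/139257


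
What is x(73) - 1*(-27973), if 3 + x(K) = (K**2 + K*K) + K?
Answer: 38701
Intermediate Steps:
x(K) = -3 + K + 2*K**2 (x(K) = -3 + ((K**2 + K*K) + K) = -3 + ((K**2 + K**2) + K) = -3 + (2*K**2 + K) = -3 + (K + 2*K**2) = -3 + K + 2*K**2)
x(73) - 1*(-27973) = (-3 + 73 + 2*73**2) - 1*(-27973) = (-3 + 73 + 2*5329) + 27973 = (-3 + 73 + 10658) + 27973 = 10728 + 27973 = 38701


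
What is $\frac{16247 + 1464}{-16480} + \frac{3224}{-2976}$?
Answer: $- \frac{106693}{49440} \approx -2.158$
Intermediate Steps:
$\frac{16247 + 1464}{-16480} + \frac{3224}{-2976} = 17711 \left(- \frac{1}{16480}\right) + 3224 \left(- \frac{1}{2976}\right) = - \frac{17711}{16480} - \frac{13}{12} = - \frac{106693}{49440}$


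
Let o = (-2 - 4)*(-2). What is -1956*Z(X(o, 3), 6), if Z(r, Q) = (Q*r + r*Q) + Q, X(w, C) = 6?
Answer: -152568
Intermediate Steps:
o = 12 (o = -6*(-2) = 12)
Z(r, Q) = Q + 2*Q*r (Z(r, Q) = (Q*r + Q*r) + Q = 2*Q*r + Q = Q + 2*Q*r)
-1956*Z(X(o, 3), 6) = -11736*(1 + 2*6) = -11736*(1 + 12) = -11736*13 = -1956*78 = -152568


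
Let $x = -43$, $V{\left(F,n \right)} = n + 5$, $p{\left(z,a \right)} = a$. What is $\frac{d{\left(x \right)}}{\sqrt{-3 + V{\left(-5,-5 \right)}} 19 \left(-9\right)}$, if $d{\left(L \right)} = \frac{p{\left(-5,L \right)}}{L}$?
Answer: $\frac{i \sqrt{3}}{513} \approx 0.0033763 i$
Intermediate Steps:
$V{\left(F,n \right)} = 5 + n$
$d{\left(L \right)} = 1$ ($d{\left(L \right)} = \frac{L}{L} = 1$)
$\frac{d{\left(x \right)}}{\sqrt{-3 + V{\left(-5,-5 \right)}} 19 \left(-9\right)} = 1 \frac{1}{\sqrt{-3 + \left(5 - 5\right)} 19 \left(-9\right)} = 1 \frac{1}{\sqrt{-3 + 0} \cdot 19 \left(-9\right)} = 1 \frac{1}{\sqrt{-3} \cdot 19 \left(-9\right)} = 1 \frac{1}{i \sqrt{3} \cdot 19 \left(-9\right)} = 1 \frac{1}{19 i \sqrt{3} \left(-9\right)} = 1 \frac{1}{\left(-171\right) i \sqrt{3}} = 1 \frac{i \sqrt{3}}{513} = \frac{i \sqrt{3}}{513}$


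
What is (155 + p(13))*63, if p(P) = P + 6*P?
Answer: 15498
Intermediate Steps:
p(P) = 7*P
(155 + p(13))*63 = (155 + 7*13)*63 = (155 + 91)*63 = 246*63 = 15498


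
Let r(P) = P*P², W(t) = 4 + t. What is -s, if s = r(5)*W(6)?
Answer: -1250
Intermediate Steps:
r(P) = P³
s = 1250 (s = 5³*(4 + 6) = 125*10 = 1250)
-s = -1*1250 = -1250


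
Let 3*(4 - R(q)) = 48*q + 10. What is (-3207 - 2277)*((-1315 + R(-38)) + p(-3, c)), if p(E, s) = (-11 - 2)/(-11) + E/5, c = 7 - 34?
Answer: 212868772/55 ≈ 3.8703e+6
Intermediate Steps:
R(q) = ⅔ - 16*q (R(q) = 4 - (48*q + 10)/3 = 4 - (10 + 48*q)/3 = 4 + (-10/3 - 16*q) = ⅔ - 16*q)
c = -27
p(E, s) = 13/11 + E/5 (p(E, s) = -13*(-1/11) + E*(⅕) = 13/11 + E/5)
(-3207 - 2277)*((-1315 + R(-38)) + p(-3, c)) = (-3207 - 2277)*((-1315 + (⅔ - 16*(-38))) + (13/11 + (⅕)*(-3))) = -5484*((-1315 + (⅔ + 608)) + (13/11 - ⅗)) = -5484*((-1315 + 1826/3) + 32/55) = -5484*(-2119/3 + 32/55) = -5484*(-116449/165) = 212868772/55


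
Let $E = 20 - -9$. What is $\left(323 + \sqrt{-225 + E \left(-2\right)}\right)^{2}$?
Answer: $\left(323 + i \sqrt{283}\right)^{2} \approx 1.0405 \cdot 10^{5} + 10867.0 i$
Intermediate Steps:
$E = 29$ ($E = 20 + 9 = 29$)
$\left(323 + \sqrt{-225 + E \left(-2\right)}\right)^{2} = \left(323 + \sqrt{-225 + 29 \left(-2\right)}\right)^{2} = \left(323 + \sqrt{-225 - 58}\right)^{2} = \left(323 + \sqrt{-283}\right)^{2} = \left(323 + i \sqrt{283}\right)^{2}$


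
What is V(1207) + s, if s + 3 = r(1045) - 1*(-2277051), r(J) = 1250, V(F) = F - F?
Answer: 2278298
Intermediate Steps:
V(F) = 0
s = 2278298 (s = -3 + (1250 - 1*(-2277051)) = -3 + (1250 + 2277051) = -3 + 2278301 = 2278298)
V(1207) + s = 0 + 2278298 = 2278298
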